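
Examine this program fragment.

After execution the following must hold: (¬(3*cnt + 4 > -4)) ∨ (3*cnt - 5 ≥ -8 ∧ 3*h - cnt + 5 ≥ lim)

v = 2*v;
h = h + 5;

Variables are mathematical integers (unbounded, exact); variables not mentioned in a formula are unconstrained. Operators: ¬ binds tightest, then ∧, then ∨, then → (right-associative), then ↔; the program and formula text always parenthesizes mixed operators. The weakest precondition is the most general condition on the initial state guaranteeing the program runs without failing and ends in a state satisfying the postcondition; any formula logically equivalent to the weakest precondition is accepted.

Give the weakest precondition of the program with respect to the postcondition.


Working backward. After the program, the postcondition (¬(3*cnt + 4 > -4)) ∨ (3*cnt - 5 ≥ -8 ∧ 3*h - cnt + 5 ≥ lim) must hold; in canonical form it is (¬(3*cnt > -8)) ∨ (3*cnt ≥ -3 ∧ 3*h ≥ cnt + lim - 5).
Before h := h + 5: (¬(3*cnt > -8)) ∨ (3*cnt ≥ -3 ∧ 3*h ≥ cnt + lim - 20)
Before v := 2*v: (¬(3*cnt > -8)) ∨ (3*cnt ≥ -3 ∧ 3*h ≥ cnt + lim - 20)
Answer: WP = (¬(3*cnt > -8)) ∨ (3*cnt ≥ -3 ∧ 3*h ≥ cnt + lim - 20)


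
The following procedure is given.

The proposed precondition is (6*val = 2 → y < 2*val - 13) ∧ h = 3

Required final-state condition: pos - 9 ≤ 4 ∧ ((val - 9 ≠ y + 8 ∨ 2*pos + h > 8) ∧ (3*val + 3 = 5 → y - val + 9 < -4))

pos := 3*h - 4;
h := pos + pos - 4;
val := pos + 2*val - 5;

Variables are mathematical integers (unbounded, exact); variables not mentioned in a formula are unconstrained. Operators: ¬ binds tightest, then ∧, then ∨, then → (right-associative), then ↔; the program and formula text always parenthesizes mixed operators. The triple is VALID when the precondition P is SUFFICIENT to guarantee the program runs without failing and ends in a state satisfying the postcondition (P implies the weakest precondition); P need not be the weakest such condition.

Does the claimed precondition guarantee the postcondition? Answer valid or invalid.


Working backward. After the program, the postcondition pos - 9 ≤ 4 ∧ ((val - 9 ≠ y + 8 ∨ 2*pos + h > 8) ∧ (3*val + 3 = 5 → y - val + 9 < -4)) must hold; in canonical form it is pos ≤ 13 ∧ (val ≠ y + 17 ∨ h + 2*pos > 8) ∧ (3*val = 2 → y < val - 13).
Before val := pos + 2*val - 5: pos ≤ 13 ∧ (pos + 2*val ≠ y + 22 ∨ h + 2*pos > 8) ∧ (3*pos + 6*val = 17 → y < pos + 2*val - 18)
Before h := pos + pos - 4: pos ≤ 13 ∧ (pos + 2*val ≠ y + 22 ∨ 4*pos > 12) ∧ (3*pos + 6*val = 17 → y < pos + 2*val - 18)
Before pos := 3*h - 4: 3*h ≤ 17 ∧ (3*h + 2*val ≠ y + 26 ∨ 12*h > 28) ∧ (9*h + 6*val = 29 → y < 3*h + 2*val - 22)
The weakest precondition is 3*h ≤ 17 ∧ (3*h + 2*val ≠ y + 26 ∨ 12*h > 28) ∧ (9*h + 6*val = 29 → y < 3*h + 2*val - 22).
Check whether (6*val = 2 → y < 2*val - 13) ∧ h = 3 implies it.
Every state satisfying the precondition satisfies the weakest precondition: the implication holds.
Answer: valid


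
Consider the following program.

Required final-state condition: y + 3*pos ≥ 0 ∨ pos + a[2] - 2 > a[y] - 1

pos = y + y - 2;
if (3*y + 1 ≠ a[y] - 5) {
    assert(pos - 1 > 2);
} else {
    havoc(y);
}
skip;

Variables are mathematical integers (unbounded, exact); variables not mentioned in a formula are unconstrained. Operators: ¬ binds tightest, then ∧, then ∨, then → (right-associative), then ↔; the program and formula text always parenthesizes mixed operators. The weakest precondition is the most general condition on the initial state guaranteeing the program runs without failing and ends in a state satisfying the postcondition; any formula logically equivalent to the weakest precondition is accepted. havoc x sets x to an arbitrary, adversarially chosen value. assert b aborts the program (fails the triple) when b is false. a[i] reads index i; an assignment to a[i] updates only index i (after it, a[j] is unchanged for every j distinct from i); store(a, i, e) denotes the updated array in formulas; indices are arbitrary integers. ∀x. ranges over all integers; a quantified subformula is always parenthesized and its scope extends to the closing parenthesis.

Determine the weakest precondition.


Working backward. After the program, the postcondition y + 3*pos ≥ 0 ∨ pos + a[2] - 2 > a[y] - 1 must hold; in canonical form it is 3*pos + y ≥ 0 ∨ a[2] + pos > a[y] + 1.
Before skip: 3*pos + y ≥ 0 ∨ a[2] + pos > a[y] + 1
Then branch requires pos > 3 ∧ (3*pos + y ≥ 0 ∨ a[2] + pos > a[y] + 1); else branch requires ∀y_1. (3*pos + y_1 ≥ 0 ∨ a[2] + pos > a[y_1] + 1).
Before the if: (3*y ≠ a[y] - 6 → (pos > 3 ∧ (3*pos + y ≥ 0 ∨ a[2] + pos > a[y] + 1))) ∧ ((¬(3*y ≠ a[y] - 6)) → (∀y_1. (3*pos + y_1 ≥ 0 ∨ a[2] + pos > a[y_1] + 1)))
Before pos := y + y - 2: (3*y ≠ a[y] - 6 → (2*y > 5 ∧ (7*y ≥ 6 ∨ a[2] + 2*y > a[y] + 3))) ∧ ((¬(3*y ≠ a[y] - 6)) → (∀y_1. (6*y + y_1 ≥ 6 ∨ a[2] + 2*y > a[y_1] + 3)))
Answer: WP = (3*y ≠ a[y] - 6 → (2*y > 5 ∧ (7*y ≥ 6 ∨ a[2] + 2*y > a[y] + 3))) ∧ ((¬(3*y ≠ a[y] - 6)) → (∀y_1. (6*y + y_1 ≥ 6 ∨ a[2] + 2*y > a[y_1] + 3)))


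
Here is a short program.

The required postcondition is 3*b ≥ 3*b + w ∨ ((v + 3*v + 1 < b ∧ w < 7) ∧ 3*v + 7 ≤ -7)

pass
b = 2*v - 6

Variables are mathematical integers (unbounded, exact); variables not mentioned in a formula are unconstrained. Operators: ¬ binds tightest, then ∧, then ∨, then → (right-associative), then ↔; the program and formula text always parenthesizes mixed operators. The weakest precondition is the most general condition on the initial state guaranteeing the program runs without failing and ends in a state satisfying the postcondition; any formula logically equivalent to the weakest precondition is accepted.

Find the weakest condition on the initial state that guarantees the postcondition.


Working backward. After the program, the postcondition 3*b ≥ 3*b + w ∨ ((v + 3*v + 1 < b ∧ w < 7) ∧ 3*v + 7 ≤ -7) must hold; in canonical form it is w ≤ 0 ∨ (4*v < b - 1 ∧ w < 7 ∧ 3*v ≤ -14).
Before b := 2*v - 6: w ≤ 0 ∨ (2*v < -7 ∧ w < 7 ∧ 3*v ≤ -14)
Before skip: w ≤ 0 ∨ (2*v < -7 ∧ w < 7 ∧ 3*v ≤ -14)
Answer: WP = w ≤ 0 ∨ (2*v < -7 ∧ w < 7 ∧ 3*v ≤ -14)


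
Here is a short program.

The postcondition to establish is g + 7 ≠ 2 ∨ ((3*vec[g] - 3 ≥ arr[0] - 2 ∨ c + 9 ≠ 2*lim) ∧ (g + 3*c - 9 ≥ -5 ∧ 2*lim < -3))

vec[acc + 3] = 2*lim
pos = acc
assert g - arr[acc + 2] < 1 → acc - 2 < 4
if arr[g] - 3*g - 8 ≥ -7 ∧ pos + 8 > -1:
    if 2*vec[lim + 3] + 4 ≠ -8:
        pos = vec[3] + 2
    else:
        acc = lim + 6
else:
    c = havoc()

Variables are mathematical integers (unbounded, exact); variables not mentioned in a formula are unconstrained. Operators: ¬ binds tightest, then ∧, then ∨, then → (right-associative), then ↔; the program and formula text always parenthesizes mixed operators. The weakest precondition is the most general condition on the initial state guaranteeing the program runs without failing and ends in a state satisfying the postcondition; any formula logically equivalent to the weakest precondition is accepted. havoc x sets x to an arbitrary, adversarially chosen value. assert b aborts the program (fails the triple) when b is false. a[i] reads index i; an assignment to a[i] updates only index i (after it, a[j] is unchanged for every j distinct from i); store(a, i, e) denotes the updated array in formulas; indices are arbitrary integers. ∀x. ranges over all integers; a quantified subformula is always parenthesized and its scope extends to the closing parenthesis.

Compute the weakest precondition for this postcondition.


Working backward. After the program, the postcondition g + 7 ≠ 2 ∨ ((3*vec[g] - 3 ≥ arr[0] - 2 ∨ c + 9 ≠ 2*lim) ∧ (g + 3*c - 9 ≥ -5 ∧ 2*lim < -3)) must hold; in canonical form it is g ≠ -5 ∨ ((3*vec[g] ≥ arr[0] + 1 ∨ c ≠ 2*lim - 9) ∧ 3*c + g ≥ 4 ∧ 2*lim < -3).
Then branch requires (2*vec[lim + 3] ≠ -12 → (g ≠ -5 ∨ ((3*vec[g] ≥ arr[0] + 1 ∨ c ≠ 2*lim - 9) ∧ 3*c + g ≥ 4 ∧ 2*lim < -3))) ∧ ((¬(2*vec[lim + 3] ≠ -12)) → (g ≠ -5 ∨ ((3*vec[g] ≥ arr[0] + 1 ∨ c ≠ 2*lim - 9) ∧ 3*c + g ≥ 4 ∧ 2*lim < -3))); else branch requires ∀c_1. (g ≠ -5 ∨ ((3*vec[g] ≥ arr[0] + 1 ∨ c_1 ≠ 2*lim - 9) ∧ 3*c_1 + g ≥ 4 ∧ 2*lim < -3)).
Before the if: ((arr[g] ≥ 3*g + 1 ∧ pos > -9) → ((2*vec[lim + 3] ≠ -12 → (g ≠ -5 ∨ ((3*vec[g] ≥ arr[0] + 1 ∨ c ≠ 2*lim - 9) ∧ 3*c + g ≥ 4 ∧ 2*lim < -3))) ∧ ((¬(2*vec[lim + 3] ≠ -12)) → (g ≠ -5 ∨ ((3*vec[g] ≥ arr[0] + 1 ∨ c ≠ 2*lim - 9) ∧ 3*c + g ≥ 4 ∧ 2*lim < -3))))) ∧ ((¬(arr[g] ≥ 3*g + 1 ∧ pos > -9)) → (∀c_1. (g ≠ -5 ∨ ((3*vec[g] ≥ arr[0] + 1 ∨ c_1 ≠ 2*lim - 9) ∧ 3*c_1 + g ≥ 4 ∧ 2*lim < -3))))
Before assert g - arr[acc + 2] < 1 → acc - 2 < 4: (g < arr[acc + 2] + 1 → acc < 6) ∧ ((arr[g] ≥ 3*g + 1 ∧ pos > -9) → ((2*vec[lim + 3] ≠ -12 → (g ≠ -5 ∨ ((3*vec[g] ≥ arr[0] + 1 ∨ c ≠ 2*lim - 9) ∧ 3*c + g ≥ 4 ∧ 2*lim < -3))) ∧ ((¬(2*vec[lim + 3] ≠ -12)) → (g ≠ -5 ∨ ((3*vec[g] ≥ arr[0] + 1 ∨ c ≠ 2*lim - 9) ∧ 3*c + g ≥ 4 ∧ 2*lim < -3))))) ∧ ((¬(arr[g] ≥ 3*g + 1 ∧ pos > -9)) → (∀c_1. (g ≠ -5 ∨ ((3*vec[g] ≥ arr[0] + 1 ∨ c_1 ≠ 2*lim - 9) ∧ 3*c_1 + g ≥ 4 ∧ 2*lim < -3))))
Before pos := acc: (g < arr[acc + 2] + 1 → acc < 6) ∧ ((arr[g] ≥ 3*g + 1 ∧ acc > -9) → ((2*vec[lim + 3] ≠ -12 → (g ≠ -5 ∨ ((3*vec[g] ≥ arr[0] + 1 ∨ c ≠ 2*lim - 9) ∧ 3*c + g ≥ 4 ∧ 2*lim < -3))) ∧ ((¬(2*vec[lim + 3] ≠ -12)) → (g ≠ -5 ∨ ((3*vec[g] ≥ arr[0] + 1 ∨ c ≠ 2*lim - 9) ∧ 3*c + g ≥ 4 ∧ 2*lim < -3))))) ∧ ((¬(arr[g] ≥ 3*g + 1 ∧ acc > -9)) → (∀c_1. (g ≠ -5 ∨ ((3*vec[g] ≥ arr[0] + 1 ∨ c_1 ≠ 2*lim - 9) ∧ 3*c_1 + g ≥ 4 ∧ 2*lim < -3))))
Before vec[acc + 3] := 2*lim: (g < arr[acc + 2] + 1 → acc < 6) ∧ ((arr[g] ≥ 3*g + 1 ∧ acc > -9) → ((2*store(vec, acc + 3, 2*lim)[lim + 3] ≠ -12 → (g ≠ -5 ∨ ((3*store(vec, acc + 3, 2*lim)[g] ≥ arr[0] + 1 ∨ c ≠ 2*lim - 9) ∧ 3*c + g ≥ 4 ∧ 2*lim < -3))) ∧ ((¬(2*store(vec, acc + 3, 2*lim)[lim + 3] ≠ -12)) → (g ≠ -5 ∨ ((3*store(vec, acc + 3, 2*lim)[g] ≥ arr[0] + 1 ∨ c ≠ 2*lim - 9) ∧ 3*c + g ≥ 4 ∧ 2*lim < -3))))) ∧ ((¬(arr[g] ≥ 3*g + 1 ∧ acc > -9)) → (∀c_1. (g ≠ -5 ∨ ((3*store(vec, acc + 3, 2*lim)[g] ≥ arr[0] + 1 ∨ c_1 ≠ 2*lim - 9) ∧ 3*c_1 + g ≥ 4 ∧ 2*lim < -3))))
Answer: WP = (g < arr[acc + 2] + 1 → acc < 6) ∧ ((arr[g] ≥ 3*g + 1 ∧ acc > -9) → ((2*store(vec, acc + 3, 2*lim)[lim + 3] ≠ -12 → (g ≠ -5 ∨ ((3*store(vec, acc + 3, 2*lim)[g] ≥ arr[0] + 1 ∨ c ≠ 2*lim - 9) ∧ 3*c + g ≥ 4 ∧ 2*lim < -3))) ∧ ((¬(2*store(vec, acc + 3, 2*lim)[lim + 3] ≠ -12)) → (g ≠ -5 ∨ ((3*store(vec, acc + 3, 2*lim)[g] ≥ arr[0] + 1 ∨ c ≠ 2*lim - 9) ∧ 3*c + g ≥ 4 ∧ 2*lim < -3))))) ∧ ((¬(arr[g] ≥ 3*g + 1 ∧ acc > -9)) → (∀c_1. (g ≠ -5 ∨ ((3*store(vec, acc + 3, 2*lim)[g] ≥ arr[0] + 1 ∨ c_1 ≠ 2*lim - 9) ∧ 3*c_1 + g ≥ 4 ∧ 2*lim < -3))))


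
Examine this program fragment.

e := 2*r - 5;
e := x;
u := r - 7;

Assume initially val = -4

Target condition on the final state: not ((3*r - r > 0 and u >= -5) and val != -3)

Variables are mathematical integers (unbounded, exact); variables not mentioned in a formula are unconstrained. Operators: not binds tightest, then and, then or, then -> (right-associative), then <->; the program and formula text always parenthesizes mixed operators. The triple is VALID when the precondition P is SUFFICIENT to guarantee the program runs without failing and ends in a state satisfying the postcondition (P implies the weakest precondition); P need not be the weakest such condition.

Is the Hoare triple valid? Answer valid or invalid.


Working backward. After the program, the postcondition not ((3*r - r > 0 and u >= -5) and val != -3) must hold; in canonical form it is not (2*r > 0 and u >= -5 and val != -3).
Before u := r - 7: not (2*r > 0 and r >= 2 and val != -3)
Before e := x: not (2*r > 0 and r >= 2 and val != -3)
Before e := 2*r - 5: not (2*r > 0 and r >= 2 and val != -3)
The weakest precondition is not (2*r > 0 and r >= 2 and val != -3).
Check whether val = -4 implies it.
Countermodel: at the initial state r = 2, val = -4, the precondition holds but the weakest precondition fails.
Answer: invalid


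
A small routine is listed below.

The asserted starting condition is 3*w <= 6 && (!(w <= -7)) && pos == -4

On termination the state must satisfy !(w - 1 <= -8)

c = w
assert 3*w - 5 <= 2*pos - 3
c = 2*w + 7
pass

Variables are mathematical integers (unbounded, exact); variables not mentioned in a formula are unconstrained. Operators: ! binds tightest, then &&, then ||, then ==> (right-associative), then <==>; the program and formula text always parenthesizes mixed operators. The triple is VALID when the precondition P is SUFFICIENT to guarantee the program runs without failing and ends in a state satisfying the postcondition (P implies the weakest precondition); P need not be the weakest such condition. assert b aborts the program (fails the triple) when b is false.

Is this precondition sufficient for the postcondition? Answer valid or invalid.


Working backward. After the program, the postcondition !(w - 1 <= -8) must hold; in canonical form it is !(w <= -7).
Before skip: !(w <= -7)
Before c := 2*w + 7: !(w <= -7)
Before assert 3*w - 5 <= 2*pos - 3: 3*w <= 2*pos + 2 && (!(w <= -7))
Before c := w: 3*w <= 2*pos + 2 && (!(w <= -7))
The weakest precondition is 3*w <= 2*pos + 2 && (!(w <= -7)).
Check whether 3*w <= 6 && (!(w <= -7)) && pos == -4 implies it.
Countermodel: at the initial state pos = -4, w = -1, the precondition holds but the weakest precondition fails.
Answer: invalid


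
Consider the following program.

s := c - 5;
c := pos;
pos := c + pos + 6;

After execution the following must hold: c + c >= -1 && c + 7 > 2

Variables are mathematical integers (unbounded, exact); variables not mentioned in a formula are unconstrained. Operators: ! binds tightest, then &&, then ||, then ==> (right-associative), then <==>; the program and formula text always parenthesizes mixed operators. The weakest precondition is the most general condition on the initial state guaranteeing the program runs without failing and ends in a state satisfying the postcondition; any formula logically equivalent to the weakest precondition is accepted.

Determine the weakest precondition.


Working backward. After the program, the postcondition c + c >= -1 && c + 7 > 2 must hold; in canonical form it is 2*c >= -1 && c > -5.
Before pos := c + pos + 6: 2*c >= -1 && c > -5
Before c := pos: 2*pos >= -1 && pos > -5
Before s := c - 5: 2*pos >= -1 && pos > -5
Answer: WP = 2*pos >= -1 && pos > -5


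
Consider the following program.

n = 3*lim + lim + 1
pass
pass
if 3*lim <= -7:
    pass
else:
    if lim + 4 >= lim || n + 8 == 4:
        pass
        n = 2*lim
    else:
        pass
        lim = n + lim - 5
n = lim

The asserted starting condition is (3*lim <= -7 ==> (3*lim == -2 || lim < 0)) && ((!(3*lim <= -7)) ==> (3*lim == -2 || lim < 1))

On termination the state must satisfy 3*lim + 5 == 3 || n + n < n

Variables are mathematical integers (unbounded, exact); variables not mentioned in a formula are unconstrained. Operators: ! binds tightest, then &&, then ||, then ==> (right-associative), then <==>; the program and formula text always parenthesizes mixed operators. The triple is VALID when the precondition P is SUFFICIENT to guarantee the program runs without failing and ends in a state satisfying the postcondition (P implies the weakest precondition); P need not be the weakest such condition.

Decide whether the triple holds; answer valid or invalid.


Working backward. After the program, the postcondition 3*lim + 5 == 3 || n + n < n must hold; in canonical form it is 3*lim == -2 || n < 0.
Before n := lim: 3*lim == -2 || lim < 0
Then branch requires 3*lim == -2 || lim < 0; else branch requires 3*lim == -2 || lim < 0.
Before the if: (3*lim <= -7 ==> (3*lim == -2 || lim < 0)) && ((!(3*lim <= -7)) ==> (3*lim == -2 || lim < 0))
Before skip: (3*lim <= -7 ==> (3*lim == -2 || lim < 0)) && ((!(3*lim <= -7)) ==> (3*lim == -2 || lim < 0))
Before skip: (3*lim <= -7 ==> (3*lim == -2 || lim < 0)) && ((!(3*lim <= -7)) ==> (3*lim == -2 || lim < 0))
Before n := 3*lim + lim + 1: (3*lim <= -7 ==> (3*lim == -2 || lim < 0)) && ((!(3*lim <= -7)) ==> (3*lim == -2 || lim < 0))
The weakest precondition is (3*lim <= -7 ==> (3*lim == -2 || lim < 0)) && ((!(3*lim <= -7)) ==> (3*lim == -2 || lim < 0)).
Check whether (3*lim <= -7 ==> (3*lim == -2 || lim < 0)) && ((!(3*lim <= -7)) ==> (3*lim == -2 || lim < 1)) implies it.
Countermodel: at the initial state lim = 0, the precondition holds but the weakest precondition fails.
Answer: invalid


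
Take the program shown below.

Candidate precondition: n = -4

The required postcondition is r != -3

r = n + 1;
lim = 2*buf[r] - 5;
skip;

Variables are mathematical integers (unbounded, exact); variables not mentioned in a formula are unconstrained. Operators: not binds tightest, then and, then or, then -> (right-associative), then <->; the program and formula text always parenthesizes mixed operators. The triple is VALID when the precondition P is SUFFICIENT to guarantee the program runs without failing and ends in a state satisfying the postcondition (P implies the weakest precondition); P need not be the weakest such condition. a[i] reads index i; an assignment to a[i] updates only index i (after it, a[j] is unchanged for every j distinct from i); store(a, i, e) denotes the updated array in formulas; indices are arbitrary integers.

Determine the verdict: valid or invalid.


Working backward. After the program, r != -3 must hold.
Before skip: r != -3
Before lim := 2*buf[r] - 5: r != -3
Before r := n + 1: n != -4
The weakest precondition is n != -4.
Check whether n = -4 implies it.
Countermodel: at the initial state n = -4, the precondition holds but the weakest precondition fails.
Answer: invalid


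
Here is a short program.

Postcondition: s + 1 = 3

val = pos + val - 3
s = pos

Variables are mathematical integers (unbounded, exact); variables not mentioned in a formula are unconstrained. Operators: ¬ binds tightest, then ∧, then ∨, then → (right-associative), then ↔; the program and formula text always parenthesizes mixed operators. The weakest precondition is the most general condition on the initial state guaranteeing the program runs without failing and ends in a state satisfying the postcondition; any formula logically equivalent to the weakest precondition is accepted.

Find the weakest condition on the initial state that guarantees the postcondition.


Working backward. After the program, the postcondition s + 1 = 3 must hold; in canonical form it is s = 2.
Before s := pos: pos = 2
Before val := pos + val - 3: pos = 2
Answer: WP = pos = 2


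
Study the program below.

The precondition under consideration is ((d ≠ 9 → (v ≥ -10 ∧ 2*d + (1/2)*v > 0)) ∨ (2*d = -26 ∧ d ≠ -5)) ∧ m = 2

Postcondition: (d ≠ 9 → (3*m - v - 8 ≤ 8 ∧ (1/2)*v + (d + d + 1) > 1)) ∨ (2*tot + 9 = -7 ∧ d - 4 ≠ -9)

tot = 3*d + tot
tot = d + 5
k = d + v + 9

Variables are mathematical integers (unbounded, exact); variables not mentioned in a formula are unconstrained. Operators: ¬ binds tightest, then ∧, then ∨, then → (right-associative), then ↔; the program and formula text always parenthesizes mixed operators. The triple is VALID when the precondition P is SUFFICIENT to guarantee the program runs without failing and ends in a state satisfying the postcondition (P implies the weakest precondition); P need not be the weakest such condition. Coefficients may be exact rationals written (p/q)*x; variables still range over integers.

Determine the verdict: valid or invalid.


Working backward. After the program, the postcondition (d ≠ 9 → (3*m - v - 8 ≤ 8 ∧ (1/2)*v + (d + d + 1) > 1)) ∨ (2*tot + 9 = -7 ∧ d - 4 ≠ -9) must hold; in canonical form it is (d ≠ 9 → (3*m ≤ v + 16 ∧ 2*d + (1/2)*v > 0)) ∨ (2*tot = -16 ∧ d ≠ -5).
Before k := d + v + 9: (d ≠ 9 → (3*m ≤ v + 16 ∧ 2*d + (1/2)*v > 0)) ∨ (2*tot = -16 ∧ d ≠ -5)
Before tot := d + 5: (d ≠ 9 → (3*m ≤ v + 16 ∧ 2*d + (1/2)*v > 0)) ∨ (2*d = -26 ∧ d ≠ -5)
Before tot := 3*d + tot: (d ≠ 9 → (3*m ≤ v + 16 ∧ 2*d + (1/2)*v > 0)) ∨ (2*d = -26 ∧ d ≠ -5)
The weakest precondition is (d ≠ 9 → (3*m ≤ v + 16 ∧ 2*d + (1/2)*v > 0)) ∨ (2*d = -26 ∧ d ≠ -5).
Check whether ((d ≠ 9 → (v ≥ -10 ∧ 2*d + (1/2)*v > 0)) ∨ (2*d = -26 ∧ d ≠ -5)) ∧ m = 2 implies it.
Every state satisfying the precondition satisfies the weakest precondition: the implication holds.
Answer: valid


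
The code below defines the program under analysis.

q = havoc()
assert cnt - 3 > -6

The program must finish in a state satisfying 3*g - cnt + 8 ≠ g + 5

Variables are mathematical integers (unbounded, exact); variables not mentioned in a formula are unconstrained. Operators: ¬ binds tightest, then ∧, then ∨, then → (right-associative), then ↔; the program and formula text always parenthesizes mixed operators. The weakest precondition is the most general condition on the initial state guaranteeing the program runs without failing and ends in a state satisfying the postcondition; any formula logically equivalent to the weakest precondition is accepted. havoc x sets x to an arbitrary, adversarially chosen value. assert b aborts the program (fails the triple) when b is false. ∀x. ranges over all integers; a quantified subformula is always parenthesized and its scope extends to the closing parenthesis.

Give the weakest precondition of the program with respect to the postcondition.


Working backward. After the program, the postcondition 3*g - cnt + 8 ≠ g + 5 must hold; in canonical form it is 2*g ≠ cnt - 3.
Before assert cnt - 3 > -6: cnt > -3 ∧ 2*g ≠ cnt - 3
Before havoc q: cnt > -3 ∧ 2*g ≠ cnt - 3
Answer: WP = cnt > -3 ∧ 2*g ≠ cnt - 3


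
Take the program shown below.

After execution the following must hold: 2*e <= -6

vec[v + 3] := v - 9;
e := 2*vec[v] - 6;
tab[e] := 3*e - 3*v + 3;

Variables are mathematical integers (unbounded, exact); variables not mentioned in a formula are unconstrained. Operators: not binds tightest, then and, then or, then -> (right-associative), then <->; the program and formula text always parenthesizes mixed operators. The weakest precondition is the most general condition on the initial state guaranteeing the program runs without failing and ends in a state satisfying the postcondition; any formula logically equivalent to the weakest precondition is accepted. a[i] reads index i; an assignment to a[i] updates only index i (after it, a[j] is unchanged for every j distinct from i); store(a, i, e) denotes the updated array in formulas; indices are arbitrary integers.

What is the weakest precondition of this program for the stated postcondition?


Working backward. After the program, 2*e <= -6 must hold.
Before tab[e] := 3*e - 3*v + 3: 2*e <= -6
Before e := 2*vec[v] - 6: 4*vec[v] <= 6
Before vec[v + 3] := v - 9: 4*store(vec, v + 3, v - 9)[v] <= 6
Answer: WP = 4*store(vec, v + 3, v - 9)[v] <= 6


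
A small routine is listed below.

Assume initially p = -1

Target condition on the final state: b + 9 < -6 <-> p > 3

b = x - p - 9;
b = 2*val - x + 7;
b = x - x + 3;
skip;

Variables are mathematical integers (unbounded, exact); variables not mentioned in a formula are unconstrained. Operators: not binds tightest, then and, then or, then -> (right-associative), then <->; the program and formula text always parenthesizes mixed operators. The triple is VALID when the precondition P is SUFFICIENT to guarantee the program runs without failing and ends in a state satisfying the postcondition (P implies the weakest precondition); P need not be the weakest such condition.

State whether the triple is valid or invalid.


Working backward. After the program, the postcondition b + 9 < -6 <-> p > 3 must hold; in canonical form it is b < -15 <-> p > 3.
Before skip: b < -15 <-> p > 3
Before b := x - x + 3: not (p > 3)
Before b := 2*val - x + 7: not (p > 3)
Before b := x - p - 9: not (p > 3)
The weakest precondition is not (p > 3).
Check whether p = -1 implies it.
Every state satisfying the precondition satisfies the weakest precondition: the implication holds.
Answer: valid


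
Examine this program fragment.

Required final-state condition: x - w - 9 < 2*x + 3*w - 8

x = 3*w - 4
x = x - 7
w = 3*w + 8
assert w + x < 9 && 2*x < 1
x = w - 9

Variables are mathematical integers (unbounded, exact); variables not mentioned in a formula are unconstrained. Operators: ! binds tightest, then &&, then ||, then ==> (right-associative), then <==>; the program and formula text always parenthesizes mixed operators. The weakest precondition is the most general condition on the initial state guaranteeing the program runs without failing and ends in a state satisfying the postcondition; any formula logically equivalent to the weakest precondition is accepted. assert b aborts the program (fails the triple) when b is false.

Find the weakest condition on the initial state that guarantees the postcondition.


Working backward. After the program, the postcondition x - w - 9 < 2*x + 3*w - 8 must hold; in canonical form it is 4*w + x > -1.
Before x := w - 9: 5*w > 8
Before assert w + x < 9 && 2*x < 1: w + x < 9 && 2*x < 1 && 5*w > 8
Before w := 3*w + 8: 3*w + x < 1 && 2*x < 1 && 15*w > -32
Before x := x - 7: 3*w + x < 8 && 2*x < 15 && 15*w > -32
Before x := 3*w - 4: 6*w < 12 && 6*w < 23 && 15*w > -32
Answer: WP = 6*w < 12 && 6*w < 23 && 15*w > -32


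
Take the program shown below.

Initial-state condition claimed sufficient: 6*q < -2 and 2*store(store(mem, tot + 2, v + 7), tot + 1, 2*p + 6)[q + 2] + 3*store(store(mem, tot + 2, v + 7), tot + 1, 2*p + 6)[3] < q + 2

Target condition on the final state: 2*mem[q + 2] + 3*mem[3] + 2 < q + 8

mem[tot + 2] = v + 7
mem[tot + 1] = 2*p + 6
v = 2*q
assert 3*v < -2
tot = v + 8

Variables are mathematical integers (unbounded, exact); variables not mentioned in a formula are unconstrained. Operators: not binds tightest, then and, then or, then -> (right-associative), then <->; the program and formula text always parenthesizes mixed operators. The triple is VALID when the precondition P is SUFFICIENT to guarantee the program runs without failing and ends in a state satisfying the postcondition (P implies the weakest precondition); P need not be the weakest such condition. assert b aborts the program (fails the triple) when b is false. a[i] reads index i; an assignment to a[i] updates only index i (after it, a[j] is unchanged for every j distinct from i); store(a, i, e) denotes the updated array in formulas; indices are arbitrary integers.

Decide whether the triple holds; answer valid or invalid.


Working backward. After the program, the postcondition 2*mem[q + 2] + 3*mem[3] + 2 < q + 8 must hold; in canonical form it is 2*mem[q + 2] + 3*mem[3] < q + 6.
Before tot := v + 8: 2*mem[q + 2] + 3*mem[3] < q + 6
Before assert 3*v < -2: 3*v < -2 and 2*mem[q + 2] + 3*mem[3] < q + 6
Before v := 2*q: 6*q < -2 and 2*mem[q + 2] + 3*mem[3] < q + 6
Before mem[tot + 1] := 2*p + 6: 6*q < -2 and 2*store(mem, tot + 1, 2*p + 6)[q + 2] + 3*store(mem, tot + 1, 2*p + 6)[3] < q + 6
Before mem[tot + 2] := v + 7: 6*q < -2 and 2*store(store(mem, tot + 2, v + 7), tot + 1, 2*p + 6)[q + 2] + 3*store(store(mem, tot + 2, v + 7), tot + 1, 2*p + 6)[3] < q + 6
The weakest precondition is 6*q < -2 and 2*store(store(mem, tot + 2, v + 7), tot + 1, 2*p + 6)[q + 2] + 3*store(store(mem, tot + 2, v + 7), tot + 1, 2*p + 6)[3] < q + 6.
Check whether 6*q < -2 and 2*store(store(mem, tot + 2, v + 7), tot + 1, 2*p + 6)[q + 2] + 3*store(store(mem, tot + 2, v + 7), tot + 1, 2*p + 6)[3] < q + 2 implies it.
Every state satisfying the precondition satisfies the weakest precondition: the implication holds.
Answer: valid


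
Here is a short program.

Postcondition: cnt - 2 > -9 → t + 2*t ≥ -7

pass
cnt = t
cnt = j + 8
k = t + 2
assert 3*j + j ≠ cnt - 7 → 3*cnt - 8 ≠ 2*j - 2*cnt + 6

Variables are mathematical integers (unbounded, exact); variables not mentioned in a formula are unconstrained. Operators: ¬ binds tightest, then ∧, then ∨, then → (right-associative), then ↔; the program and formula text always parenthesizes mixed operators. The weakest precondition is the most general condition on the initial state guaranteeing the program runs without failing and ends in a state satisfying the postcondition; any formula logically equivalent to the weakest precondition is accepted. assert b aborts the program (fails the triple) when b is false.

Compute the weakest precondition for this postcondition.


Working backward. After the program, the postcondition cnt - 2 > -9 → t + 2*t ≥ -7 must hold; in canonical form it is cnt > -7 → 3*t ≥ -7.
Before assert 3*j + j ≠ cnt - 7 → 3*cnt - 8 ≠ 2*j - 2*cnt + 6: (4*j ≠ cnt - 7 → 5*cnt ≠ 2*j + 14) ∧ (cnt > -7 → 3*t ≥ -7)
Before k := t + 2: (4*j ≠ cnt - 7 → 5*cnt ≠ 2*j + 14) ∧ (cnt > -7 → 3*t ≥ -7)
Before cnt := j + 8: (3*j ≠ 1 → 3*j ≠ -26) ∧ (j > -15 → 3*t ≥ -7)
Before cnt := t: (3*j ≠ 1 → 3*j ≠ -26) ∧ (j > -15 → 3*t ≥ -7)
Before skip: (3*j ≠ 1 → 3*j ≠ -26) ∧ (j > -15 → 3*t ≥ -7)
Answer: WP = (3*j ≠ 1 → 3*j ≠ -26) ∧ (j > -15 → 3*t ≥ -7)


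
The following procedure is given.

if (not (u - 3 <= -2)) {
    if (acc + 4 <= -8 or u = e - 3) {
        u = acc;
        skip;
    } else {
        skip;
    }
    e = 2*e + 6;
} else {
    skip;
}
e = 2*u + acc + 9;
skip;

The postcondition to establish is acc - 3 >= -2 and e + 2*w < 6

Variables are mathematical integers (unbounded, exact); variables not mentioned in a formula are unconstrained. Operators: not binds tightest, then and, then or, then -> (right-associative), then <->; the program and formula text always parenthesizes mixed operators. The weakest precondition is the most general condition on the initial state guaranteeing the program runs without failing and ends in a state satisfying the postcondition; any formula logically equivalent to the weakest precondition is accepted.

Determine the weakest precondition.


Working backward. After the program, the postcondition acc - 3 >= -2 and e + 2*w < 6 must hold; in canonical form it is acc >= 1 and e + 2*w < 6.
Before skip: acc >= 1 and e + 2*w < 6
Before e := 2*u + acc + 9: acc >= 1 and acc + 2*u + 2*w < -3
Then branch requires ((acc <= -12 or u = e - 3) -> (acc >= 1 and 3*acc + 2*w < -3)) and ((not (acc <= -12 or u = e - 3)) -> (acc >= 1 and acc + 2*u + 2*w < -3)); else branch requires acc >= 1 and acc + 2*u + 2*w < -3.
Before the if: ((not (u <= 1)) -> (((acc <= -12 or u = e - 3) -> (acc >= 1 and 3*acc + 2*w < -3)) and ((not (acc <= -12 or u = e - 3)) -> (acc >= 1 and acc + 2*u + 2*w < -3)))) and (u <= 1 -> (acc >= 1 and acc + 2*u + 2*w < -3))
Answer: WP = ((not (u <= 1)) -> (((acc <= -12 or u = e - 3) -> (acc >= 1 and 3*acc + 2*w < -3)) and ((not (acc <= -12 or u = e - 3)) -> (acc >= 1 and acc + 2*u + 2*w < -3)))) and (u <= 1 -> (acc >= 1 and acc + 2*u + 2*w < -3))


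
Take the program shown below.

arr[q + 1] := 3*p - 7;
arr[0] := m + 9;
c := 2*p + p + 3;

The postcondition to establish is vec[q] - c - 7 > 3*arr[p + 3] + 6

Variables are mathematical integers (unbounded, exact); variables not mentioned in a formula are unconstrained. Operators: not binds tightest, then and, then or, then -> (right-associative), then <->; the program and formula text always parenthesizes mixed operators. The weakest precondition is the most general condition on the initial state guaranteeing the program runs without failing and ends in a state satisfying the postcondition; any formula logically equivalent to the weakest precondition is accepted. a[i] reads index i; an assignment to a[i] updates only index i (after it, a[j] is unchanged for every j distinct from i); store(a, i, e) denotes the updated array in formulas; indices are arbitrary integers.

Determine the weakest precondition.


Working backward. After the program, the postcondition vec[q] - c - 7 > 3*arr[p + 3] + 6 must hold; in canonical form it is vec[q] > 3*arr[p + 3] + c + 13.
Before c := 2*p + p + 3: vec[q] > 3*arr[p + 3] + 3*p + 16
Before arr[0] := m + 9: vec[q] > 3*store(arr, 0, m + 9)[p + 3] + 3*p + 16
Before arr[q + 1] := 3*p - 7: vec[q] > 3*store(store(arr, q + 1, 3*p - 7), 0, m + 9)[p + 3] + 3*p + 16
Answer: WP = vec[q] > 3*store(store(arr, q + 1, 3*p - 7), 0, m + 9)[p + 3] + 3*p + 16


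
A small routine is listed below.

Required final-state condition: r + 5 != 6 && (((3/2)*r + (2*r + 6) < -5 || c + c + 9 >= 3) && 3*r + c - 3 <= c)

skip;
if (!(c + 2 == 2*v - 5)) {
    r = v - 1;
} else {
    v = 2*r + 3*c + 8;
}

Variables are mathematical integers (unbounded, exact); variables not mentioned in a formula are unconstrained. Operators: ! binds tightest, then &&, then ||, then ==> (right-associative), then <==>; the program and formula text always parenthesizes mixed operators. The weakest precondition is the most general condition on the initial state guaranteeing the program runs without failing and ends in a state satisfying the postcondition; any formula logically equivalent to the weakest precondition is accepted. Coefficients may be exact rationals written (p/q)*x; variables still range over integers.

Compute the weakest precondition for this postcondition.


Working backward. After the program, the postcondition r + 5 != 6 && (((3/2)*r + (2*r + 6) < -5 || c + c + 9 >= 3) && 3*r + c - 3 <= c) must hold; in canonical form it is r != 1 && ((7/2)*r < -11 || 2*c >= -6) && 3*r <= 3.
Then branch requires v != 2 && ((7/2)*v < -15/2 || 2*c >= -6) && 3*v <= 6; else branch requires r != 1 && ((7/2)*r < -11 || 2*c >= -6) && 3*r <= 3.
Before the if: ((!(c == 2*v - 7)) ==> (v != 2 && ((7/2)*v < -15/2 || 2*c >= -6) && 3*v <= 6)) && (c == 2*v - 7 ==> (r != 1 && ((7/2)*r < -11 || 2*c >= -6) && 3*r <= 3))
Before skip: ((!(c == 2*v - 7)) ==> (v != 2 && ((7/2)*v < -15/2 || 2*c >= -6) && 3*v <= 6)) && (c == 2*v - 7 ==> (r != 1 && ((7/2)*r < -11 || 2*c >= -6) && 3*r <= 3))
Answer: WP = ((!(c == 2*v - 7)) ==> (v != 2 && ((7/2)*v < -15/2 || 2*c >= -6) && 3*v <= 6)) && (c == 2*v - 7 ==> (r != 1 && ((7/2)*r < -11 || 2*c >= -6) && 3*r <= 3))


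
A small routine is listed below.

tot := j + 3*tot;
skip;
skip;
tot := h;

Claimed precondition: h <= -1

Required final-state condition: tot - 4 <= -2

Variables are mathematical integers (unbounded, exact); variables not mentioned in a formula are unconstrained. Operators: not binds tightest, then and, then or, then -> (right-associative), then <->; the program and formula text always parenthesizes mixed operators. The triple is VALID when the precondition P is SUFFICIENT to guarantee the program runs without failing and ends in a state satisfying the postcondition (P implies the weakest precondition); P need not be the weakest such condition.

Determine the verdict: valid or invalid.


Working backward. After the program, the postcondition tot - 4 <= -2 must hold; in canonical form it is tot <= 2.
Before tot := h: h <= 2
Before skip: h <= 2
Before skip: h <= 2
Before tot := j + 3*tot: h <= 2
The weakest precondition is h <= 2.
Check whether h <= -1 implies it.
Every state satisfying the precondition satisfies the weakest precondition: the implication holds.
Answer: valid


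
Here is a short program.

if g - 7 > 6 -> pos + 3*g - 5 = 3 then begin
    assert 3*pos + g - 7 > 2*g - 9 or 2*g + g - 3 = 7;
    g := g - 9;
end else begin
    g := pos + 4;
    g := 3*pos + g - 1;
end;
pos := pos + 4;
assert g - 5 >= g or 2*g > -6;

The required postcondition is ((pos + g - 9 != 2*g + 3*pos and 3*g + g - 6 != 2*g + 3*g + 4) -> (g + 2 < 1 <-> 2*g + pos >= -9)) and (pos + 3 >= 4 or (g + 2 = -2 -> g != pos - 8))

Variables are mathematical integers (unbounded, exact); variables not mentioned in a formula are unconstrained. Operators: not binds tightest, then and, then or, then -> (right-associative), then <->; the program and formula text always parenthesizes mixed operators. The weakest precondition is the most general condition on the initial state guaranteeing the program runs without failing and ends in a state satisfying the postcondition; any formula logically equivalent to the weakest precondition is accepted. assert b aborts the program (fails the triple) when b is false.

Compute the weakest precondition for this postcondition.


Working backward. After the program, the postcondition ((pos + g - 9 != 2*g + 3*pos and 3*g + g - 6 != 2*g + 3*g + 4) -> (g + 2 < 1 <-> 2*g + pos >= -9)) and (pos + 3 >= 4 or (g + 2 = -2 -> g != pos - 8)) must hold; in canonical form it is ((g + 2*pos != -9 and g != -10) -> (g < -1 <-> 2*g + pos >= -9)) and (pos >= 1 or (g = -4 -> g != pos - 8)).
Before assert g - 5 >= g or 2*g > -6: 2*g > -6 and ((g + 2*pos != -9 and g != -10) -> (g < -1 <-> 2*g + pos >= -9)) and (pos >= 1 or (g = -4 -> g != pos - 8))
Before pos := pos + 4: 2*g > -6 and ((g + 2*pos != -17 and g != -10) -> (g < -1 <-> 2*g + pos >= -13)) and (pos >= -3 or (g = -4 -> g != pos - 4))
Then branch requires (3*pos > g - 2 or 3*g = 10) and 2*g > 12 and ((g + 2*pos != -8 and g != -1) -> (g < 8 <-> 2*g + pos >= 5)) and (pos >= -3 or (g = 5 -> g != pos + 5)); else branch requires 8*pos > -12 and ((6*pos != -20 and 4*pos != -13) -> (4*pos < -4 <-> 9*pos >= -19)) and (pos >= -3 or (4*pos = -7 -> 3*pos != -7)).
Before the if: ((g > 13 -> 3*g + pos = 8) -> ((3*pos > g - 2 or 3*g = 10) and 2*g > 12 and ((g + 2*pos != -8 and g != -1) -> (g < 8 <-> 2*g + pos >= 5)) and (pos >= -3 or (g = 5 -> g != pos + 5)))) and ((not (g > 13 -> 3*g + pos = 8)) -> (8*pos > -12 and ((6*pos != -20 and 4*pos != -13) -> (4*pos < -4 <-> 9*pos >= -19)) and (pos >= -3 or (4*pos = -7 -> 3*pos != -7))))
Answer: WP = ((g > 13 -> 3*g + pos = 8) -> ((3*pos > g - 2 or 3*g = 10) and 2*g > 12 and ((g + 2*pos != -8 and g != -1) -> (g < 8 <-> 2*g + pos >= 5)) and (pos >= -3 or (g = 5 -> g != pos + 5)))) and ((not (g > 13 -> 3*g + pos = 8)) -> (8*pos > -12 and ((6*pos != -20 and 4*pos != -13) -> (4*pos < -4 <-> 9*pos >= -19)) and (pos >= -3 or (4*pos = -7 -> 3*pos != -7))))


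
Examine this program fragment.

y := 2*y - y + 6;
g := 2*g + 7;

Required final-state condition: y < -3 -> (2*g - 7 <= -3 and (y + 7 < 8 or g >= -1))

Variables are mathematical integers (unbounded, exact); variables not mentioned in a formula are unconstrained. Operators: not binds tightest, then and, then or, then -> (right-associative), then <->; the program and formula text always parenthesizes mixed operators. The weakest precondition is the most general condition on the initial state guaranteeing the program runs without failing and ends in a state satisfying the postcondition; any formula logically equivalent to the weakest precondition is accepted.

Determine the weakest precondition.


Working backward. After the program, the postcondition y < -3 -> (2*g - 7 <= -3 and (y + 7 < 8 or g >= -1)) must hold; in canonical form it is y < -3 -> (2*g <= 4 and (y < 1 or g >= -1)).
Before g := 2*g + 7: y < -3 -> (4*g <= -10 and (y < 1 or 2*g >= -8))
Before y := 2*y - y + 6: y < -9 -> (4*g <= -10 and (y < -5 or 2*g >= -8))
Answer: WP = y < -9 -> (4*g <= -10 and (y < -5 or 2*g >= -8))


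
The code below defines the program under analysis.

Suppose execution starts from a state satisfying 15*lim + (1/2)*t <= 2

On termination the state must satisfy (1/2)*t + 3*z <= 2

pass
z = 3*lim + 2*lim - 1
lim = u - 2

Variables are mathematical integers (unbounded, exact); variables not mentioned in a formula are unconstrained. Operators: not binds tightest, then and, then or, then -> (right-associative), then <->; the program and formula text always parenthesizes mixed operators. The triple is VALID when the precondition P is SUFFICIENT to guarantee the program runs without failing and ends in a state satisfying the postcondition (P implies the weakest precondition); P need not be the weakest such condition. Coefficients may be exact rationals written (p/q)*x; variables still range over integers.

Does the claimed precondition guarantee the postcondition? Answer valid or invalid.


Working backward. After the program, (1/2)*t + 3*z <= 2 must hold.
Before lim := u - 2: (1/2)*t + 3*z <= 2
Before z := 3*lim + 2*lim - 1: 15*lim + (1/2)*t <= 5
Before skip: 15*lim + (1/2)*t <= 5
The weakest precondition is 15*lim + (1/2)*t <= 5.
Check whether 15*lim + (1/2)*t <= 2 implies it.
Every state satisfying the precondition satisfies the weakest precondition: the implication holds.
Answer: valid
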